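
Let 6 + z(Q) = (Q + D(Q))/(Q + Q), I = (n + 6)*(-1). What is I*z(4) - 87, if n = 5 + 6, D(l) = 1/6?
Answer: 295/48 ≈ 6.1458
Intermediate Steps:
D(l) = ⅙
n = 11
I = -17 (I = (11 + 6)*(-1) = 17*(-1) = -17)
z(Q) = -6 + (⅙ + Q)/(2*Q) (z(Q) = -6 + (Q + ⅙)/(Q + Q) = -6 + (⅙ + Q)/((2*Q)) = -6 + (⅙ + Q)*(1/(2*Q)) = -6 + (⅙ + Q)/(2*Q))
I*z(4) - 87 = -17*(1 - 66*4)/(12*4) - 87 = -17*(1 - 264)/(12*4) - 87 = -17*(-263)/(12*4) - 87 = -17*(-263/48) - 87 = 4471/48 - 87 = 295/48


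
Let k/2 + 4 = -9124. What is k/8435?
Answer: -2608/1205 ≈ -2.1643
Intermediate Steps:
k = -18256 (k = -8 + 2*(-9124) = -8 - 18248 = -18256)
k/8435 = -18256/8435 = -18256*1/8435 = -2608/1205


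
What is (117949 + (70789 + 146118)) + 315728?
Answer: 650584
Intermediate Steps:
(117949 + (70789 + 146118)) + 315728 = (117949 + 216907) + 315728 = 334856 + 315728 = 650584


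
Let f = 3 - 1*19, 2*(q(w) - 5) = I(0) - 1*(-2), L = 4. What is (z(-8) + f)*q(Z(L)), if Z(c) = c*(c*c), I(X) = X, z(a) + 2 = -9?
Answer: -162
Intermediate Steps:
z(a) = -11 (z(a) = -2 - 9 = -11)
Z(c) = c**3 (Z(c) = c*c**2 = c**3)
q(w) = 6 (q(w) = 5 + (0 - 1*(-2))/2 = 5 + (0 + 2)/2 = 5 + (1/2)*2 = 5 + 1 = 6)
f = -16 (f = 3 - 19 = -16)
(z(-8) + f)*q(Z(L)) = (-11 - 16)*6 = -27*6 = -162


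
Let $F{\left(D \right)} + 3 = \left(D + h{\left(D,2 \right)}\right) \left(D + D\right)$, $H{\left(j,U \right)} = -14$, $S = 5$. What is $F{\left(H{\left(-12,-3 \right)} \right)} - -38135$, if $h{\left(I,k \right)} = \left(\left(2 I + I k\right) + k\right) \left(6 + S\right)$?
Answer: $55156$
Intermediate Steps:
$h{\left(I,k \right)} = 11 k + 22 I + 11 I k$ ($h{\left(I,k \right)} = \left(\left(2 I + I k\right) + k\right) \left(6 + 5\right) = \left(k + 2 I + I k\right) 11 = 11 k + 22 I + 11 I k$)
$F{\left(D \right)} = -3 + 2 D \left(22 + 45 D\right)$ ($F{\left(D \right)} = -3 + \left(D + \left(11 \cdot 2 + 22 D + 11 D 2\right)\right) \left(D + D\right) = -3 + \left(D + \left(22 + 22 D + 22 D\right)\right) 2 D = -3 + \left(D + \left(22 + 44 D\right)\right) 2 D = -3 + \left(22 + 45 D\right) 2 D = -3 + 2 D \left(22 + 45 D\right)$)
$F{\left(H{\left(-12,-3 \right)} \right)} - -38135 = \left(-3 + 44 \left(-14\right) + 90 \left(-14\right)^{2}\right) - -38135 = \left(-3 - 616 + 90 \cdot 196\right) + 38135 = \left(-3 - 616 + 17640\right) + 38135 = 17021 + 38135 = 55156$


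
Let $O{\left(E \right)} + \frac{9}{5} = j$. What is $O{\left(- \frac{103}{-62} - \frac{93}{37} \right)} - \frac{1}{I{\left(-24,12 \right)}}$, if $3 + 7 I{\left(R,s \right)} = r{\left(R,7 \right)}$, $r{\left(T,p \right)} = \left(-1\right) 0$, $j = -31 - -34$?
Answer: $\frac{53}{15} \approx 3.5333$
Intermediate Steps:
$j = 3$ ($j = -31 + 34 = 3$)
$O{\left(E \right)} = \frac{6}{5}$ ($O{\left(E \right)} = - \frac{9}{5} + 3 = \frac{6}{5}$)
$r{\left(T,p \right)} = 0$
$I{\left(R,s \right)} = - \frac{3}{7}$ ($I{\left(R,s \right)} = - \frac{3}{7} + \frac{1}{7} \cdot 0 = - \frac{3}{7} + 0 = - \frac{3}{7}$)
$O{\left(- \frac{103}{-62} - \frac{93}{37} \right)} - \frac{1}{I{\left(-24,12 \right)}} = \frac{6}{5} - \frac{1}{- \frac{3}{7}} = \frac{6}{5} - - \frac{7}{3} = \frac{6}{5} + \frac{7}{3} = \frac{53}{15}$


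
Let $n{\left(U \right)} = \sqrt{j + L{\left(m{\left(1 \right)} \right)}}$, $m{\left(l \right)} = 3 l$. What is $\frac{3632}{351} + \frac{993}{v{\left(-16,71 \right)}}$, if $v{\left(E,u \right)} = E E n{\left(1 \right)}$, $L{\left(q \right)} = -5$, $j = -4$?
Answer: $\frac{3632}{351} - \frac{331 i}{256} \approx 10.348 - 1.293 i$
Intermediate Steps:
$n{\left(U \right)} = 3 i$ ($n{\left(U \right)} = \sqrt{-4 - 5} = \sqrt{-9} = 3 i$)
$v{\left(E,u \right)} = 3 i E^{2}$ ($v{\left(E,u \right)} = E E 3 i = E^{2} \cdot 3 i = 3 i E^{2}$)
$\frac{3632}{351} + \frac{993}{v{\left(-16,71 \right)}} = \frac{3632}{351} + \frac{993}{3 i \left(-16\right)^{2}} = 3632 \cdot \frac{1}{351} + \frac{993}{3 i 256} = \frac{3632}{351} + \frac{993}{768 i} = \frac{3632}{351} + 993 \left(- \frac{i}{768}\right) = \frac{3632}{351} - \frac{331 i}{256}$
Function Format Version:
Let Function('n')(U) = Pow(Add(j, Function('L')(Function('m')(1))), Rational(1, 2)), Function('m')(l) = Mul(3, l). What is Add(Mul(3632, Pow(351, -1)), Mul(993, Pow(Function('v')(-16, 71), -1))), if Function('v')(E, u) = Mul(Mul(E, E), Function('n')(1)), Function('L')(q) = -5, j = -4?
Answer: Add(Rational(3632, 351), Mul(Rational(-331, 256), I)) ≈ Add(10.348, Mul(-1.2930, I))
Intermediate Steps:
Function('n')(U) = Mul(3, I) (Function('n')(U) = Pow(Add(-4, -5), Rational(1, 2)) = Pow(-9, Rational(1, 2)) = Mul(3, I))
Function('v')(E, u) = Mul(3, I, Pow(E, 2)) (Function('v')(E, u) = Mul(Mul(E, E), Mul(3, I)) = Mul(Pow(E, 2), Mul(3, I)) = Mul(3, I, Pow(E, 2)))
Add(Mul(3632, Pow(351, -1)), Mul(993, Pow(Function('v')(-16, 71), -1))) = Add(Mul(3632, Pow(351, -1)), Mul(993, Pow(Mul(3, I, Pow(-16, 2)), -1))) = Add(Mul(3632, Rational(1, 351)), Mul(993, Pow(Mul(3, I, 256), -1))) = Add(Rational(3632, 351), Mul(993, Pow(Mul(768, I), -1))) = Add(Rational(3632, 351), Mul(993, Mul(Rational(-1, 768), I))) = Add(Rational(3632, 351), Mul(Rational(-331, 256), I))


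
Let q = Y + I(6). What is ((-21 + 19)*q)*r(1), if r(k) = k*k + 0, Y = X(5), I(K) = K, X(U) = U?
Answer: -22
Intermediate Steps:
Y = 5
r(k) = k**2 (r(k) = k**2 + 0 = k**2)
q = 11 (q = 5 + 6 = 11)
((-21 + 19)*q)*r(1) = ((-21 + 19)*11)*1**2 = -2*11*1 = -22*1 = -22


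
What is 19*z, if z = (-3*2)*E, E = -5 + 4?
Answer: 114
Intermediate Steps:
E = -1
z = 6 (z = -3*2*(-1) = -6*(-1) = 6)
19*z = 19*6 = 114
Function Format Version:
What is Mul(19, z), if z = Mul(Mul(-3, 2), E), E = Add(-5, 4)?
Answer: 114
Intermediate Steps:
E = -1
z = 6 (z = Mul(Mul(-3, 2), -1) = Mul(-6, -1) = 6)
Mul(19, z) = Mul(19, 6) = 114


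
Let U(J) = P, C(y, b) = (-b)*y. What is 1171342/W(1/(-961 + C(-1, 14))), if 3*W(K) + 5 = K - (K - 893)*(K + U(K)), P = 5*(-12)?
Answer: -525235023839/8009402284 ≈ -65.577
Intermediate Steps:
C(y, b) = -b*y
P = -60
U(J) = -60
W(K) = -5/3 + K/3 - (-893 + K)*(-60 + K)/3 (W(K) = -5/3 + (K - (K - 893)*(K - 60))/3 = -5/3 + (K - (-893 + K)*(-60 + K))/3 = -5/3 + (K/3 - (-893 + K)*(-60 + K)/3) = -5/3 + K/3 - (-893 + K)*(-60 + K)/3)
1171342/W(1/(-961 + C(-1, 14))) = 1171342/(-53585/3 + 318/(-961 - 1*14*(-1)) - 1/(3*(-961 - 1*14*(-1))²)) = 1171342/(-53585/3 + 318/(-961 + 14) - 1/(3*(-961 + 14)²)) = 1171342/(-53585/3 + 318/(-947) - (1/(-947))²/3) = 1171342/(-53585/3 + 318*(-1/947) - (-1/947)²/3) = 1171342/(-53585/3 - 318/947 - ⅓*1/896809) = 1171342/(-53585/3 - 318/947 - 1/2690427) = 1171342/(-16018804568/896809) = 1171342*(-896809/16018804568) = -525235023839/8009402284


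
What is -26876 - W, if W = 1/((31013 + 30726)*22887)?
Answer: -37976338769869/1413020493 ≈ -26876.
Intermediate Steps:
W = 1/1413020493 (W = (1/22887)/61739 = (1/61739)*(1/22887) = 1/1413020493 ≈ 7.0770e-10)
-26876 - W = -26876 - 1*1/1413020493 = -26876 - 1/1413020493 = -37976338769869/1413020493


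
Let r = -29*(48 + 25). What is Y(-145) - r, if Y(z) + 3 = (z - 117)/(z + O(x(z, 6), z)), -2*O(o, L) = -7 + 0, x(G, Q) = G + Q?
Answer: 598786/283 ≈ 2115.9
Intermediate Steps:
O(o, L) = 7/2 (O(o, L) = -(-7 + 0)/2 = -½*(-7) = 7/2)
r = -2117 (r = -29*73 = -2117)
Y(z) = -3 + (-117 + z)/(7/2 + z) (Y(z) = -3 + (z - 117)/(z + 7/2) = -3 + (-117 + z)/(7/2 + z))
Y(-145) - r = (-255 - 4*(-145))/(7 + 2*(-145)) - 1*(-2117) = (-255 + 580)/(7 - 290) + 2117 = 325/(-283) + 2117 = -1/283*325 + 2117 = -325/283 + 2117 = 598786/283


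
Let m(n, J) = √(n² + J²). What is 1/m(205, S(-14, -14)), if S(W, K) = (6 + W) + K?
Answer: √42509/42509 ≈ 0.0048502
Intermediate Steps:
S(W, K) = 6 + K + W
m(n, J) = √(J² + n²)
1/m(205, S(-14, -14)) = 1/(√((6 - 14 - 14)² + 205²)) = 1/(√((-22)² + 42025)) = 1/(√(484 + 42025)) = 1/(√42509) = √42509/42509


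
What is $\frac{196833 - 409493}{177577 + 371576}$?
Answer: $- \frac{212660}{549153} \approx -0.38725$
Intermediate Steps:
$\frac{196833 - 409493}{177577 + 371576} = - \frac{212660}{549153}$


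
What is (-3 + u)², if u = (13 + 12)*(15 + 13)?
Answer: 485809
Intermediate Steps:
u = 700 (u = 25*28 = 700)
(-3 + u)² = (-3 + 700)² = 697² = 485809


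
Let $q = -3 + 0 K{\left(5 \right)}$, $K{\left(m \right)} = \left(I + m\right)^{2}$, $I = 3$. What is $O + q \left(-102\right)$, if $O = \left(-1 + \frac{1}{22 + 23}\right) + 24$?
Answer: $\frac{14806}{45} \approx 329.02$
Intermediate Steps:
$K{\left(m \right)} = \left(3 + m\right)^{2}$
$q = -3$ ($q = -3 + 0 \left(3 + 5\right)^{2} = -3 + 0 \cdot 8^{2} = -3 + 0 \cdot 64 = -3 + 0 = -3$)
$O = \frac{1036}{45}$ ($O = \left(-1 + \frac{1}{45}\right) + 24 = - \frac{44}{45} + 24 = \frac{1036}{45} \approx 23.022$)
$O + q \left(-102\right) = \frac{1036}{45} - -306 = \frac{1036}{45} + 306 = \frac{14806}{45}$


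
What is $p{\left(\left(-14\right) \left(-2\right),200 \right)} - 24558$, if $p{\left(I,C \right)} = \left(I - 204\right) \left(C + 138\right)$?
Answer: $-84046$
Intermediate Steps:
$p{\left(I,C \right)} = \left(-204 + I\right) \left(138 + C\right)$
$p{\left(\left(-14\right) \left(-2\right),200 \right)} - 24558 = \left(-28152 - 40800 + 138 \left(\left(-14\right) \left(-2\right)\right) + 200 \left(\left(-14\right) \left(-2\right)\right)\right) - 24558 = \left(-28152 - 40800 + 138 \cdot 28 + 200 \cdot 28\right) - 24558 = \left(-28152 - 40800 + 3864 + 5600\right) - 24558 = -59488 - 24558 = -84046$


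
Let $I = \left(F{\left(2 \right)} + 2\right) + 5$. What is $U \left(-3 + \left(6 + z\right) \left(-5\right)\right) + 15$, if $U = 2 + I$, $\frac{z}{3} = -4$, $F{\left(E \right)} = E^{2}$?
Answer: $366$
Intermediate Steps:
$z = -12$ ($z = 3 \left(-4\right) = -12$)
$I = 11$ ($I = \left(2^{2} + 2\right) + 5 = \left(4 + 2\right) + 5 = 6 + 5 = 11$)
$U = 13$ ($U = 2 + 11 = 13$)
$U \left(-3 + \left(6 + z\right) \left(-5\right)\right) + 15 = 13 \left(-3 + \left(6 - 12\right) \left(-5\right)\right) + 15 = 13 \left(-3 - -30\right) + 15 = 13 \left(-3 + 30\right) + 15 = 13 \cdot 27 + 15 = 351 + 15 = 366$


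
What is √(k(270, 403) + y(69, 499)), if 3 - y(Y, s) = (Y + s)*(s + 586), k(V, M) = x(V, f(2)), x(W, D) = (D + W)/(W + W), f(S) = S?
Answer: I*√1247959905/45 ≈ 785.03*I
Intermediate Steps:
x(W, D) = (D + W)/(2*W) (x(W, D) = (D + W)/((2*W)) = (D + W)*(1/(2*W)) = (D + W)/(2*W))
k(V, M) = (2 + V)/(2*V)
y(Y, s) = 3 - (586 + s)*(Y + s) (y(Y, s) = 3 - (Y + s)*(s + 586) = 3 - (Y + s)*(586 + s) = 3 - (586 + s)*(Y + s))
√(k(270, 403) + y(69, 499)) = √((½)*(2 + 270)/270 + (3 - 1*499² - 586*69 - 586*499 - 1*69*499)) = √((½)*(1/270)*272 + (3 - 1*249001 - 40434 - 292414 - 34431)) = √(68/135 + (3 - 249001 - 40434 - 292414 - 34431)) = √(68/135 - 616277) = √(-83197327/135) = I*√1247959905/45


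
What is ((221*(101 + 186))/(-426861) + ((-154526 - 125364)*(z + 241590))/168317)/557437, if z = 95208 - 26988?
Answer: -37014289431937259/40050712915712469 ≈ -0.92419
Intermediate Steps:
z = 68220
((221*(101 + 186))/(-426861) + ((-154526 - 125364)*(z + 241590))/168317)/557437 = ((221*(101 + 186))/(-426861) + ((-154526 - 125364)*(68220 + 241590))/168317)/557437 = ((221*287)*(-1/426861) - 279890*309810*(1/168317))*(1/557437) = (63427*(-1/426861) - 86712720900*1/168317)*(1/557437) = (-63427/426861 - 86712720900/168317)*(1/557437) = -37014289431937259/71847962937*1/557437 = -37014289431937259/40050712915712469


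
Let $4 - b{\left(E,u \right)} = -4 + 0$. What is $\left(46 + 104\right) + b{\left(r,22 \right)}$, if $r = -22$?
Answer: $158$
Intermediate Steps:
$b{\left(E,u \right)} = 8$ ($b{\left(E,u \right)} = 4 - \left(-4 + 0\right) = 4 - -4 = 4 + 4 = 8$)
$\left(46 + 104\right) + b{\left(r,22 \right)} = \left(46 + 104\right) + 8 = 150 + 8 = 158$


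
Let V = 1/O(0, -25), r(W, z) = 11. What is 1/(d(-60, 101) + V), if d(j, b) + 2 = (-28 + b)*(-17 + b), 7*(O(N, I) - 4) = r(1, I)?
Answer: 39/239077 ≈ 0.00016313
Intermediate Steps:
O(N, I) = 39/7 (O(N, I) = 4 + (⅐)*11 = 4 + 11/7 = 39/7)
d(j, b) = -2 + (-28 + b)*(-17 + b)
V = 7/39 (V = 1/(39/7) = 7/39 ≈ 0.17949)
1/(d(-60, 101) + V) = 1/((474 + 101² - 45*101) + 7/39) = 1/((474 + 10201 - 4545) + 7/39) = 1/(6130 + 7/39) = 1/(239077/39) = 39/239077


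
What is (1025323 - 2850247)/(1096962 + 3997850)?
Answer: -456231/1273703 ≈ -0.35819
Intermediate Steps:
(1025323 - 2850247)/(1096962 + 3997850) = -1824924/5094812 = -1824924*1/5094812 = -456231/1273703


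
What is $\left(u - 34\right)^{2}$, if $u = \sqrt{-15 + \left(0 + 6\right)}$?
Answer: $1147 - 204 i \approx 1147.0 - 204.0 i$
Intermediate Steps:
$u = 3 i$ ($u = \sqrt{-15 + 6} = \sqrt{-9} = 3 i \approx 3.0 i$)
$\left(u - 34\right)^{2} = \left(3 i - 34\right)^{2} = \left(-34 + 3 i\right)^{2}$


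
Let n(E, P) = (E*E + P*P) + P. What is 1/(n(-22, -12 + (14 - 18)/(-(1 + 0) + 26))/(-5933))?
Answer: -3708125/387316 ≈ -9.5739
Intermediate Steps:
n(E, P) = P + E**2 + P**2 (n(E, P) = (E**2 + P**2) + P = P + E**2 + P**2)
1/(n(-22, -12 + (14 - 18)/(-(1 + 0) + 26))/(-5933)) = 1/(((-12 + (14 - 18)/(-(1 + 0) + 26)) + (-22)**2 + (-12 + (14 - 18)/(-(1 + 0) + 26))**2)/(-5933)) = 1/(((-12 - 4/(-1*1 + 26)) + 484 + (-12 - 4/(-1*1 + 26))**2)*(-1/5933)) = 1/(((-12 - 4/(-1 + 26)) + 484 + (-12 - 4/(-1 + 26))**2)*(-1/5933)) = 1/(((-12 - 4/25) + 484 + (-12 - 4/25)**2)*(-1/5933)) = 1/((-304/25 + 484 + (-304/25)**2)*(-1/5933)) = 1/((-304/25 + 484 + 92416/625)*(-1/5933)) = 1/((387316/625)*(-1/5933)) = 1/(-387316/3708125) = -3708125/387316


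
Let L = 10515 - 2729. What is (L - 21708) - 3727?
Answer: -17649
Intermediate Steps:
L = 7786
(L - 21708) - 3727 = (7786 - 21708) - 3727 = -13922 - 3727 = -17649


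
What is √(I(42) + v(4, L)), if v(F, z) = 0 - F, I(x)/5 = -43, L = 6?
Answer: I*√219 ≈ 14.799*I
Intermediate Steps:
I(x) = -215 (I(x) = 5*(-43) = -215)
v(F, z) = -F
√(I(42) + v(4, L)) = √(-215 - 1*4) = √(-215 - 4) = √(-219) = I*√219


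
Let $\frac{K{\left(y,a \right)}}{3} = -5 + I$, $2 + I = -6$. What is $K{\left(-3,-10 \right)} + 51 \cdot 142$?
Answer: $7203$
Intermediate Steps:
$I = -8$ ($I = -2 - 6 = -8$)
$K{\left(y,a \right)} = -39$ ($K{\left(y,a \right)} = 3 \left(-5 - 8\right) = 3 \left(-13\right) = -39$)
$K{\left(-3,-10 \right)} + 51 \cdot 142 = -39 + 51 \cdot 142 = -39 + 7242 = 7203$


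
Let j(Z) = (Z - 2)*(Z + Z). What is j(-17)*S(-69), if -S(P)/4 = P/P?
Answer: -2584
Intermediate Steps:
S(P) = -4 (S(P) = -4*P/P = -4*1 = -4)
j(Z) = 2*Z*(-2 + Z) (j(Z) = (-2 + Z)*(2*Z) = 2*Z*(-2 + Z))
j(-17)*S(-69) = (2*(-17)*(-2 - 17))*(-4) = (2*(-17)*(-19))*(-4) = 646*(-4) = -2584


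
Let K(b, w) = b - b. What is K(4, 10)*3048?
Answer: 0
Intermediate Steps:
K(b, w) = 0
K(4, 10)*3048 = 0*3048 = 0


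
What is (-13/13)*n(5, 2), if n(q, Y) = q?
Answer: -5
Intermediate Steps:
(-13/13)*n(5, 2) = -13/13*5 = -13*1/13*5 = -1*5 = -5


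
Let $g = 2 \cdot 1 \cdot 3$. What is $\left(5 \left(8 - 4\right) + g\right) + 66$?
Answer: $92$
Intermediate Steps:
$g = 6$ ($g = 2 \cdot 3 = 6$)
$\left(5 \left(8 - 4\right) + g\right) + 66 = \left(5 \left(8 - 4\right) + 6\right) + 66 = \left(5 \cdot 4 + 6\right) + 66 = \left(20 + 6\right) + 66 = 26 + 66 = 92$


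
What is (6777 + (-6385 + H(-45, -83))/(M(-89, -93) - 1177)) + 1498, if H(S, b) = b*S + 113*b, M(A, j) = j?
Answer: 10521279/1270 ≈ 8284.5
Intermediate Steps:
H(S, b) = 113*b + S*b (H(S, b) = S*b + 113*b = 113*b + S*b)
(6777 + (-6385 + H(-45, -83))/(M(-89, -93) - 1177)) + 1498 = (6777 + (-6385 - 83*(113 - 45))/(-93 - 1177)) + 1498 = (6777 + (-6385 - 83*68)/(-1270)) + 1498 = (6777 + (-6385 - 5644)*(-1/1270)) + 1498 = (6777 - 12029*(-1/1270)) + 1498 = (6777 + 12029/1270) + 1498 = 8618819/1270 + 1498 = 10521279/1270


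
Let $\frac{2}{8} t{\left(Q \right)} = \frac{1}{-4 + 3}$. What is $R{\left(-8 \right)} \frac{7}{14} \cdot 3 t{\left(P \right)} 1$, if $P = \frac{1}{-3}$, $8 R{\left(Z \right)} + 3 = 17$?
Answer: $- \frac{21}{2} \approx -10.5$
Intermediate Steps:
$R{\left(Z \right)} = \frac{7}{4}$ ($R{\left(Z \right)} = - \frac{3}{8} + \frac{1}{8} \cdot 17 = - \frac{3}{8} + \frac{17}{8} = \frac{7}{4}$)
$P = - \frac{1}{3} \approx -0.33333$
$t{\left(Q \right)} = -4$ ($t{\left(Q \right)} = \frac{4}{-4 + 3} = \frac{4}{-1} = 4 \left(-1\right) = -4$)
$R{\left(-8 \right)} \frac{7}{14} \cdot 3 t{\left(P \right)} 1 = \frac{7 \cdot \frac{7}{14} \cdot 3 \left(-4\right) 1}{4} = \frac{7 \cdot 7 \cdot \frac{1}{14} \left(\left(-12\right) 1\right)}{4} = \frac{7 \cdot \frac{1}{2} \left(-12\right)}{4} = \frac{7}{4} \left(-6\right) = - \frac{21}{2}$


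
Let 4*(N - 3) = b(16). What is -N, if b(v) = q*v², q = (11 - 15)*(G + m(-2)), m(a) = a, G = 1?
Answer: -259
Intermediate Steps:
q = 4 (q = (11 - 15)*(1 - 2) = -4*(-1) = 4)
b(v) = 4*v²
N = 259 (N = 3 + (4*16²)/4 = 3 + (4*256)/4 = 3 + (¼)*1024 = 3 + 256 = 259)
-N = -1*259 = -259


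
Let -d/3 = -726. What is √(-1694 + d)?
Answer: 22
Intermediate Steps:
d = 2178 (d = -3*(-726) = 2178)
√(-1694 + d) = √(-1694 + 2178) = √484 = 22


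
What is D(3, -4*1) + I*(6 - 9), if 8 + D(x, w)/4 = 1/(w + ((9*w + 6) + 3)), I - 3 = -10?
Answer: -345/31 ≈ -11.129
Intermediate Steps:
I = -7 (I = 3 - 10 = -7)
D(x, w) = -32 + 4/(9 + 10*w) (D(x, w) = -32 + 4/(w + ((9*w + 6) + 3)) = -32 + 4/(w + ((6 + 9*w) + 3)) = -32 + 4/(w + (9 + 9*w)) = -32 + 4/(9 + 10*w))
D(3, -4*1) + I*(6 - 9) = 4*(-71 - (-320))/(9 + 10*(-4*1)) - 7*(6 - 9) = 4*(-71 - 80*(-4))/(9 + 10*(-4)) - 7*(-3) = 4*(-71 + 320)/(9 - 40) + 21 = 4*249/(-31) + 21 = 4*(-1/31)*249 + 21 = -996/31 + 21 = -345/31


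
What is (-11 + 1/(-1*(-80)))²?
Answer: 772641/6400 ≈ 120.73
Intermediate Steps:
(-11 + 1/(-1*(-80)))² = (-11 + 1/80)² = (-879/80)² = 772641/6400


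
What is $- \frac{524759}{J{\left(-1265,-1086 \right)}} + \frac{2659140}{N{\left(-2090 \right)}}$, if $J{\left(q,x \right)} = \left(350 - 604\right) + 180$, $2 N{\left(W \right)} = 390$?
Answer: $\frac{19940291}{962} \approx 20728.0$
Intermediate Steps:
$N{\left(W \right)} = 195$ ($N{\left(W \right)} = \frac{1}{2} \cdot 390 = 195$)
$J{\left(q,x \right)} = -74$ ($J{\left(q,x \right)} = -254 + 180 = -74$)
$- \frac{524759}{J{\left(-1265,-1086 \right)}} + \frac{2659140}{N{\left(-2090 \right)}} = - \frac{524759}{-74} + \frac{2659140}{195} = \left(-524759\right) \left(- \frac{1}{74}\right) + 2659140 \cdot \frac{1}{195} = \frac{524759}{74} + \frac{177276}{13} = \frac{19940291}{962}$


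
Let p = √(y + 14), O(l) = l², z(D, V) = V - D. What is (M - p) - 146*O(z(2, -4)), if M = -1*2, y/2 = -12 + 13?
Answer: -5262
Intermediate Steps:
y = 2 (y = 2*(-12 + 13) = 2*1 = 2)
M = -2
p = 4 (p = √(2 + 14) = √16 = 4)
(M - p) - 146*O(z(2, -4)) = (-2 - 1*4) - 146*(-4 - 1*2)² = (-2 - 4) - 146*(-4 - 2)² = -6 - 146*(-6)² = -6 - 146*36 = -6 - 5256 = -5262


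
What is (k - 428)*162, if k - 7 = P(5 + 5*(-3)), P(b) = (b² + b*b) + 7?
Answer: -34668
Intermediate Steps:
P(b) = 7 + 2*b² (P(b) = (b² + b²) + 7 = 2*b² + 7 = 7 + 2*b²)
k = 214 (k = 7 + (7 + 2*(5 + 5*(-3))²) = 7 + (7 + 2*(5 - 15)²) = 7 + (7 + 2*(-10)²) = 7 + (7 + 2*100) = 7 + (7 + 200) = 7 + 207 = 214)
(k - 428)*162 = (214 - 428)*162 = -214*162 = -34668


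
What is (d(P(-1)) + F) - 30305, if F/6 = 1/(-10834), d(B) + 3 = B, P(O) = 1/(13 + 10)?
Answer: -3776098680/124591 ≈ -30308.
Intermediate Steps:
P(O) = 1/23
d(B) = -3 + B
F = -3/5417 (F = 6/(-10834) = 6*(-1/10834) = -3/5417 ≈ -0.00055381)
(d(P(-1)) + F) - 30305 = ((-3 + 1/23) - 3/5417) - 30305 = (-68/23 - 3/5417) - 30305 = -368425/124591 - 30305 = -3776098680/124591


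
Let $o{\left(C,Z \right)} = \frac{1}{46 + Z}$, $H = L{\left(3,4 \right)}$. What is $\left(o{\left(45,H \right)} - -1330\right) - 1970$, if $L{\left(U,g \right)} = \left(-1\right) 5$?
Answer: $- \frac{26239}{41} \approx -639.98$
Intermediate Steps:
$L{\left(U,g \right)} = -5$
$H = -5$
$\left(o{\left(45,H \right)} - -1330\right) - 1970 = \left(\frac{1}{46 - 5} - -1330\right) - 1970 = \left(\frac{1}{41} + 1330\right) - 1970 = \frac{54531}{41} - 1970 = - \frac{26239}{41}$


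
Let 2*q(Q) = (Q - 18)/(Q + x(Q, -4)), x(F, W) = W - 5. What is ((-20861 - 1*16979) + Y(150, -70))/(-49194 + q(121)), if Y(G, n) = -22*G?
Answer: 9215360/11019353 ≈ 0.83629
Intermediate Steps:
x(F, W) = -5 + W
q(Q) = (-18 + Q)/(2*(-9 + Q)) (q(Q) = ((Q - 18)/(Q + (-5 - 4)))/2 = ((-18 + Q)/(Q - 9))/2 = ((-18 + Q)/(-9 + Q))/2 = (-18 + Q)/(2*(-9 + Q)))
((-20861 - 1*16979) + Y(150, -70))/(-49194 + q(121)) = ((-20861 - 1*16979) - 22*150)/(-49194 + (-18 + 121)/(2*(-9 + 121))) = ((-20861 - 16979) - 3300)/(-49194 + (1/2)*103/112) = (-37840 - 3300)/(-49194 + (1/2)*(1/112)*103) = -41140/(-49194 + 103/224) = -41140/(-11019353/224) = -41140*(-224/11019353) = 9215360/11019353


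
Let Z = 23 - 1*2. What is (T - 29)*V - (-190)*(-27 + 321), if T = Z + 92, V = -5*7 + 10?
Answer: 53760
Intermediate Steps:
Z = 21 (Z = 23 - 2 = 21)
V = -25 (V = -35 + 10 = -25)
T = 113 (T = 21 + 92 = 113)
(T - 29)*V - (-190)*(-27 + 321) = (113 - 29)*(-25) - (-190)*(-27 + 321) = 84*(-25) - (-190)*294 = -2100 - 1*(-55860) = -2100 + 55860 = 53760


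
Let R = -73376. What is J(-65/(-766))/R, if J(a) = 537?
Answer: -537/73376 ≈ -0.0073185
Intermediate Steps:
J(-65/(-766))/R = 537/(-73376) = 537*(-1/73376) = -537/73376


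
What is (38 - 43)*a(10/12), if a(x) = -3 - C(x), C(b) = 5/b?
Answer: 45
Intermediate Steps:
a(x) = -3 - 5/x
(38 - 43)*a(10/12) = (38 - 43)*(-3 - 5/(10/12)) = -5*(-3 - 5/(10*(1/12))) = -5*(-3 - 5/5/6) = -5*(-3 - 5*6/5) = -5*(-3 - 6) = -5*(-9) = 45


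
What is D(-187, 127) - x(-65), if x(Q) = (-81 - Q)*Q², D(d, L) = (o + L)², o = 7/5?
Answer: 2102164/25 ≈ 84087.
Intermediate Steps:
o = 7/5 (o = 7*(⅕) = 7/5 ≈ 1.4000)
D(d, L) = (7/5 + L)²
x(Q) = Q²*(-81 - Q)
D(-187, 127) - x(-65) = (7 + 5*127)²/25 - (-65)²*(-81 - 1*(-65)) = (7 + 635)²/25 - 4225*(-81 + 65) = (1/25)*642² - 4225*(-16) = (1/25)*412164 - 1*(-67600) = 412164/25 + 67600 = 2102164/25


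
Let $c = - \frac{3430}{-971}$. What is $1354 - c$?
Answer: $\frac{1311304}{971} \approx 1350.5$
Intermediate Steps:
$c = \frac{3430}{971}$ ($c = \left(-3430\right) \left(- \frac{1}{971}\right) = \frac{3430}{971} \approx 3.5324$)
$1354 - c = 1354 - \frac{3430}{971} = \frac{1311304}{971}$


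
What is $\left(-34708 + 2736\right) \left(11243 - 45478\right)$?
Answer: $1094561420$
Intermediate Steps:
$\left(-34708 + 2736\right) \left(11243 - 45478\right) = \left(-31972\right) \left(-34235\right) = 1094561420$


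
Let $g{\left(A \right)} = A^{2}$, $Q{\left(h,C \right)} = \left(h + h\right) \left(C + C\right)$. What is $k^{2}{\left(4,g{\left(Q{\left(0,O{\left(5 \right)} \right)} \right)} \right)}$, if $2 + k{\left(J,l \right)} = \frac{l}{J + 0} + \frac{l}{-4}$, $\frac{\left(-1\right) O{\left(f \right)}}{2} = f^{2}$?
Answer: $4$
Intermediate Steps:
$O{\left(f \right)} = - 2 f^{2}$
$Q{\left(h,C \right)} = 4 C h$ ($Q{\left(h,C \right)} = 2 h 2 C = 4 C h$)
$k{\left(J,l \right)} = -2 - \frac{l}{4} + \frac{l}{J}$ ($k{\left(J,l \right)} = -2 + \left(\frac{l}{J + 0} + \frac{l}{-4}\right) = -2 + \left(\frac{l}{J} + l \left(- \frac{1}{4}\right)\right) = -2 - \left(\frac{l}{4} - \frac{l}{J}\right) = -2 - \frac{l}{4} + \frac{l}{J}$)
$k^{2}{\left(4,g{\left(Q{\left(0,O{\left(5 \right)} \right)} \right)} \right)} = \left(-2 - \frac{\left(4 \left(- 2 \cdot 5^{2}\right) 0\right)^{2}}{4} + \frac{\left(4 \left(- 2 \cdot 5^{2}\right) 0\right)^{2}}{4}\right)^{2} = \left(-2 - \frac{\left(4 \left(\left(-2\right) 25\right) 0\right)^{2}}{4} + \left(4 \left(\left(-2\right) 25\right) 0\right)^{2} \cdot \frac{1}{4}\right)^{2} = \left(-2 - \frac{\left(4 \left(-50\right) 0\right)^{2}}{4} + \left(4 \left(-50\right) 0\right)^{2} \cdot \frac{1}{4}\right)^{2} = \left(-2 - \frac{0^{2}}{4} + 0^{2} \cdot \frac{1}{4}\right)^{2} = \left(-2 - 0 + 0 \cdot \frac{1}{4}\right)^{2} = \left(-2 + 0 + 0\right)^{2} = \left(-2\right)^{2} = 4$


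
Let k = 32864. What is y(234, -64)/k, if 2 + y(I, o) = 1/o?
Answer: -129/2103296 ≈ -6.1332e-5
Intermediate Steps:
y(I, o) = -2 + 1/o
y(234, -64)/k = (-2 + 1/(-64))/32864 = (-2 - 1/64)*(1/32864) = -129/64*1/32864 = -129/2103296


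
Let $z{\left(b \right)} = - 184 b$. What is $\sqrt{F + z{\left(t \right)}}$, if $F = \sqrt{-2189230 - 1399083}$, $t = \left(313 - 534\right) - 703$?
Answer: $\sqrt{170016 + i \sqrt{3588313}} \approx 412.34 + 2.297 i$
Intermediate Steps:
$t = -924$ ($t = -221 - 703 = -924$)
$F = i \sqrt{3588313}$ ($F = \sqrt{-3588313} = i \sqrt{3588313} \approx 1894.3 i$)
$\sqrt{F + z{\left(t \right)}} = \sqrt{i \sqrt{3588313} - -170016} = \sqrt{i \sqrt{3588313} + 170016} = \sqrt{170016 + i \sqrt{3588313}}$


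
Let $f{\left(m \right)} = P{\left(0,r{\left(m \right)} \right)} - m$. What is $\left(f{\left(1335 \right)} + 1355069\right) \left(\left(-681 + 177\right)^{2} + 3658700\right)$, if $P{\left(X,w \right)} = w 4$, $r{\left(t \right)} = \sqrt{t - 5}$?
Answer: $5296776681544 + 15650864 \sqrt{1330} \approx 5.2973 \cdot 10^{12}$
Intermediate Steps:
$r{\left(t \right)} = \sqrt{-5 + t}$
$P{\left(X,w \right)} = 4 w$
$f{\left(m \right)} = - m + 4 \sqrt{-5 + m}$ ($f{\left(m \right)} = 4 \sqrt{-5 + m} - m = - m + 4 \sqrt{-5 + m}$)
$\left(f{\left(1335 \right)} + 1355069\right) \left(\left(-681 + 177\right)^{2} + 3658700\right) = \left(\left(\left(-1\right) 1335 + 4 \sqrt{-5 + 1335}\right) + 1355069\right) \left(\left(-681 + 177\right)^{2} + 3658700\right) = \left(\left(-1335 + 4 \sqrt{1330}\right) + 1355069\right) \left(\left(-504\right)^{2} + 3658700\right) = \left(1353734 + 4 \sqrt{1330}\right) \left(254016 + 3658700\right) = \left(1353734 + 4 \sqrt{1330}\right) 3912716 = 5296776681544 + 15650864 \sqrt{1330}$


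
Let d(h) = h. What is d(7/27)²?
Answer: 49/729 ≈ 0.067215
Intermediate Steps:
d(7/27)² = (7/27)² = 49/729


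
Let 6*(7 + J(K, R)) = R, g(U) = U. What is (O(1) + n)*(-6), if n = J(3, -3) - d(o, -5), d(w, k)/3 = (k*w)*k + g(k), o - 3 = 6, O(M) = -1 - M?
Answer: 4017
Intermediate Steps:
J(K, R) = -7 + R/6
o = 9 (o = 3 + 6 = 9)
d(w, k) = 3*k + 3*w*k² (d(w, k) = 3*((k*w)*k + k) = 3*(w*k² + k) = 3*(k + w*k²) = 3*k + 3*w*k²)
n = -1335/2 (n = (-7 + (⅙)*(-3)) - 3*(-5)*(1 - 5*9) = (-7 - ½) - 3*(-5)*(1 - 45) = -15/2 - 3*(-5)*(-44) = -15/2 - 1*660 = -15/2 - 660 = -1335/2 ≈ -667.50)
(O(1) + n)*(-6) = ((-1 - 1*1) - 1335/2)*(-6) = ((-1 - 1) - 1335/2)*(-6) = (-2 - 1335/2)*(-6) = -1339/2*(-6) = 4017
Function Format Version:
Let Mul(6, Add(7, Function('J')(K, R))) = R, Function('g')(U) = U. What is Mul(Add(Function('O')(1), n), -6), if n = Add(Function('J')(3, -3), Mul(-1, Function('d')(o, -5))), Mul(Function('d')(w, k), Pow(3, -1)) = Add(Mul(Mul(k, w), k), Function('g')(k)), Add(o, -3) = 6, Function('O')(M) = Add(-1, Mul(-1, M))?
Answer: 4017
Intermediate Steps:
Function('J')(K, R) = Add(-7, Mul(Rational(1, 6), R))
o = 9 (o = Add(3, 6) = 9)
Function('d')(w, k) = Add(Mul(3, k), Mul(3, w, Pow(k, 2))) (Function('d')(w, k) = Mul(3, Add(Mul(Mul(k, w), k), k)) = Mul(3, Add(Mul(w, Pow(k, 2)), k)) = Mul(3, Add(k, Mul(w, Pow(k, 2)))) = Add(Mul(3, k), Mul(3, w, Pow(k, 2))))
n = Rational(-1335, 2) (n = Add(Add(-7, Mul(Rational(1, 6), -3)), Mul(-1, Mul(3, -5, Add(1, Mul(-5, 9))))) = Add(Add(-7, Rational(-1, 2)), Mul(-1, Mul(3, -5, Add(1, -45)))) = Add(Rational(-15, 2), Mul(-1, Mul(3, -5, -44))) = Add(Rational(-15, 2), Mul(-1, 660)) = Add(Rational(-15, 2), -660) = Rational(-1335, 2) ≈ -667.50)
Mul(Add(Function('O')(1), n), -6) = Mul(Add(Add(-1, Mul(-1, 1)), Rational(-1335, 2)), -6) = Mul(Add(Add(-1, -1), Rational(-1335, 2)), -6) = Mul(Add(-2, Rational(-1335, 2)), -6) = Mul(Rational(-1339, 2), -6) = 4017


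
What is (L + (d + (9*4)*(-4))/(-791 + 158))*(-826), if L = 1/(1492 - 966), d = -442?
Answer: -127562897/166479 ≈ -766.24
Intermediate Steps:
L = 1/526 ≈ 0.0019011
(L + (d + (9*4)*(-4))/(-791 + 158))*(-826) = (1/526 + (-442 + (9*4)*(-4))/(-791 + 158))*(-826) = (1/526 + (-442 + 36*(-4))/(-633))*(-826) = (1/526 + (-442 - 144)*(-1/633))*(-826) = (1/526 - 586*(-1/633))*(-826) = (1/526 + 586/633)*(-826) = (308869/332958)*(-826) = -127562897/166479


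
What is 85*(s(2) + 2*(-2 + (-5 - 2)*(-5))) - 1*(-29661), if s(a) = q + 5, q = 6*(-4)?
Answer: 33656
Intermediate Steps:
q = -24
s(a) = -19 (s(a) = -24 + 5 = -19)
85*(s(2) + 2*(-2 + (-5 - 2)*(-5))) - 1*(-29661) = 85*(-19 + 2*(-2 + (-5 - 2)*(-5))) - 1*(-29661) = 85*(-19 + 2*(-2 - 7*(-5))) + 29661 = 85*(-19 + 2*(-2 + 35)) + 29661 = 85*(-19 + 2*33) + 29661 = 85*(-19 + 66) + 29661 = 85*47 + 29661 = 3995 + 29661 = 33656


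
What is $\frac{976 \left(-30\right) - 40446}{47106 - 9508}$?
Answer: $- \frac{34863}{18799} \approx -1.8545$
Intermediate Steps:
$\frac{976 \left(-30\right) - 40446}{47106 - 9508} = \frac{-29280 - 40446}{37598} = \left(-69726\right) \frac{1}{37598} = - \frac{34863}{18799}$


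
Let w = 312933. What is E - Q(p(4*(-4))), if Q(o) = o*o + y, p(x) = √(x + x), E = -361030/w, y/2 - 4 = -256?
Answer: 167371058/312933 ≈ 534.85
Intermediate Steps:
y = -504 (y = 8 + 2*(-256) = 8 - 512 = -504)
E = -361030/312933 ≈ -1.1537
p(x) = √2*√x (p(x) = √(2*x) = √2*√x)
Q(o) = -504 + o² (Q(o) = o*o - 504 = o² - 504 = -504 + o²)
E - Q(p(4*(-4))) = -361030/312933 - (-504 + (√2*√(4*(-4)))²) = -361030/312933 - (-504 + (√2*√(-16))²) = -361030/312933 - (-504 + (√2*(4*I))²) = -361030/312933 - (-504 + (4*I*√2)²) = -361030/312933 - (-504 - 32) = -361030/312933 - 1*(-536) = -361030/312933 + 536 = 167371058/312933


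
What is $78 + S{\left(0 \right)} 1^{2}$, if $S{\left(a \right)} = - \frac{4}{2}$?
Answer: $76$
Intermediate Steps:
$S{\left(a \right)} = -2$ ($S{\left(a \right)} = \left(-4\right) \frac{1}{2} = -2$)
$78 + S{\left(0 \right)} 1^{2} = 78 - 2 \cdot 1^{2} = 78 - 2 = 76$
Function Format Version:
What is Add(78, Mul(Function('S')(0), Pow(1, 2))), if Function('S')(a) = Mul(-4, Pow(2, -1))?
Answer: 76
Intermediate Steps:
Function('S')(a) = -2 (Function('S')(a) = Mul(-4, Rational(1, 2)) = -2)
Add(78, Mul(Function('S')(0), Pow(1, 2))) = Add(78, Mul(-2, Pow(1, 2))) = Add(78, Mul(-2, 1)) = Add(78, -2) = 76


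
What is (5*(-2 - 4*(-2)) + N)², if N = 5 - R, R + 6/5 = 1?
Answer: 30976/25 ≈ 1239.0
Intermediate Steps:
R = -⅕ (R = -6/5 + 1 = -⅕ ≈ -0.20000)
N = 26/5 (N = 5 - 1*(-⅕) = 5 + ⅕ = 26/5 ≈ 5.2000)
(5*(-2 - 4*(-2)) + N)² = (5*(-2 - 4*(-2)) + 26/5)² = (5*(-2 + 8) + 26/5)² = (5*6 + 26/5)² = (30 + 26/5)² = (176/5)² = 30976/25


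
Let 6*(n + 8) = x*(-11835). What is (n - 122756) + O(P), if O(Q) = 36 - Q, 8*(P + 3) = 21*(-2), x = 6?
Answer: -538219/4 ≈ -1.3455e+5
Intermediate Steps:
P = -33/4 (P = -3 + (21*(-2))/8 = -3 + (⅛)*(-42) = -3 - 21/4 = -33/4 ≈ -8.2500)
n = -11843 (n = -8 + (6*(-11835))/6 = -8 + (⅙)*(-71010) = -8 - 11835 = -11843)
(n - 122756) + O(P) = (-11843 - 122756) + (36 - 1*(-33/4)) = -134599 + (36 + 33/4) = -134599 + 177/4 = -538219/4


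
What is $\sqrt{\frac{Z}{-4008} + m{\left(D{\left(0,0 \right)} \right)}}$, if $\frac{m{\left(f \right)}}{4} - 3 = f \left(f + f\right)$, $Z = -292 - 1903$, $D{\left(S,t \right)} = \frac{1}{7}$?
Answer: $\frac{\sqrt{2501315646}}{14028} \approx 3.5652$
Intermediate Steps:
$D{\left(S,t \right)} = \frac{1}{7}$
$Z = -2195$
$m{\left(f \right)} = 12 + 8 f^{2}$ ($m{\left(f \right)} = 12 + 4 f \left(f + f\right) = 12 + 4 f 2 f = 12 + 4 \cdot 2 f^{2} = 12 + 8 f^{2}$)
$\sqrt{\frac{Z}{-4008} + m{\left(D{\left(0,0 \right)} \right)}} = \sqrt{- \frac{2195}{-4008} + \left(12 + \frac{8}{49}\right)} = \sqrt{\left(-2195\right) \left(- \frac{1}{4008}\right) + \left(12 + 8 \cdot \frac{1}{49}\right)} = \sqrt{\frac{2195}{4008} + \left(12 + \frac{8}{49}\right)} = \sqrt{\frac{2195}{4008} + \frac{596}{49}} = \sqrt{\frac{2496323}{196392}} = \frac{\sqrt{2501315646}}{14028}$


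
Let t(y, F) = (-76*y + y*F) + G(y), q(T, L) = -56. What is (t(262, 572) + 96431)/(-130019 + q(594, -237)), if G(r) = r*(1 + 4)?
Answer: -227693/130075 ≈ -1.7505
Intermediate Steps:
G(r) = 5*r (G(r) = r*5 = 5*r)
t(y, F) = -71*y + F*y (t(y, F) = (-76*y + y*F) + 5*y = (-76*y + F*y) + 5*y = -71*y + F*y)
(t(262, 572) + 96431)/(-130019 + q(594, -237)) = (262*(-71 + 572) + 96431)/(-130019 - 56) = (262*501 + 96431)/(-130075) = (131262 + 96431)*(-1/130075) = 227693*(-1/130075) = -227693/130075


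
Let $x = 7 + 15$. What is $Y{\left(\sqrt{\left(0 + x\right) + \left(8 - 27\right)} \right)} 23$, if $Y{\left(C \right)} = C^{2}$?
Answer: $69$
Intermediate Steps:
$x = 22$
$Y{\left(\sqrt{\left(0 + x\right) + \left(8 - 27\right)} \right)} 23 = \left(\sqrt{\left(0 + 22\right) + \left(8 - 27\right)}\right)^{2} \cdot 23 = \left(\sqrt{22 - 19}\right)^{2} \cdot 23 = \left(\sqrt{3}\right)^{2} \cdot 23 = 3 \cdot 23 = 69$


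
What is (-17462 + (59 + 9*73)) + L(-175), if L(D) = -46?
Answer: -16792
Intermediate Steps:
(-17462 + (59 + 9*73)) + L(-175) = (-17462 + (59 + 9*73)) - 46 = (-17462 + (59 + 657)) - 46 = (-17462 + 716) - 46 = -16746 - 46 = -16792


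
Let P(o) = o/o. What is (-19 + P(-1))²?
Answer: 324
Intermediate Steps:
P(o) = 1
(-19 + P(-1))² = (-19 + 1)² = (-18)² = 324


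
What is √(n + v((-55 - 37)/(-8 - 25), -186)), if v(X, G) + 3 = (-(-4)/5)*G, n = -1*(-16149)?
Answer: √399930/5 ≈ 126.48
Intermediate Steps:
n = 16149
v(X, G) = -3 + 4*G/5 (v(X, G) = -3 + (-(-4)/5)*G = -3 + (-1*(-⅘))*G = -3 + 4*G/5)
√(n + v((-55 - 37)/(-8 - 25), -186)) = √(16149 + (-3 + (⅘)*(-186))) = √(16149 + (-3 - 744/5)) = √(16149 - 759/5) = √(79986/5) = √399930/5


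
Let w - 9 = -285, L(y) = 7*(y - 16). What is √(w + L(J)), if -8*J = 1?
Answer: I*√6222/4 ≈ 19.72*I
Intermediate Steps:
J = -⅛ (J = -⅛*1 = -⅛ ≈ -0.12500)
L(y) = -112 + 7*y (L(y) = 7*(-16 + y) = -112 + 7*y)
w = -276 (w = 9 - 285 = -276)
√(w + L(J)) = √(-276 + (-112 + 7*(-⅛))) = √(-276 + (-112 - 7/8)) = √(-276 - 903/8) = √(-3111/8) = I*√6222/4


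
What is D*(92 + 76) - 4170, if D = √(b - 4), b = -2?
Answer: -4170 + 168*I*√6 ≈ -4170.0 + 411.51*I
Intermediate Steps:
D = I*√6 (D = √(-2 - 4) = √(-6) = I*√6 ≈ 2.4495*I)
D*(92 + 76) - 4170 = (I*√6)*(92 + 76) - 4170 = (I*√6)*168 - 4170 = 168*I*√6 - 4170 = -4170 + 168*I*√6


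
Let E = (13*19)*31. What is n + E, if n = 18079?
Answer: 25736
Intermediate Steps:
E = 7657 (E = 247*31 = 7657)
n + E = 18079 + 7657 = 25736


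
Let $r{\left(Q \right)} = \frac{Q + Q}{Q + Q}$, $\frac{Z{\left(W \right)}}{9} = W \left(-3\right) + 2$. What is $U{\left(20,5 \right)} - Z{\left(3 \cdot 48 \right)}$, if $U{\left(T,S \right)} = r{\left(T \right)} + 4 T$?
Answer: $3951$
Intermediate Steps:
$Z{\left(W \right)} = 18 - 27 W$ ($Z{\left(W \right)} = 9 \left(W \left(-3\right) + 2\right) = 9 \left(- 3 W + 2\right) = 9 \left(2 - 3 W\right) = 18 - 27 W$)
$r{\left(Q \right)} = 1$ ($r{\left(Q \right)} = \frac{2 Q}{2 Q} = 2 Q \frac{1}{2 Q} = 1$)
$U{\left(T,S \right)} = 1 + 4 T$
$U{\left(20,5 \right)} - Z{\left(3 \cdot 48 \right)} = \left(1 + 4 \cdot 20\right) - \left(18 - 27 \cdot 3 \cdot 48\right) = \left(1 + 80\right) - \left(18 - 3888\right) = 81 - \left(18 - 3888\right) = 81 - -3870 = 81 + 3870 = 3951$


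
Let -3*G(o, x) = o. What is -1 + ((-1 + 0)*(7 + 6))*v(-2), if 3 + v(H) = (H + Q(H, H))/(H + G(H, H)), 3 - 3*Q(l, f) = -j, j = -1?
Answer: 25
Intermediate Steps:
G(o, x) = -o/3
Q(l, f) = ⅔ (Q(l, f) = 1 - (-1)*(-1)/3 = 1 - ⅓*1 = 1 - ⅓ = ⅔)
v(H) = -3 + 3*(⅔ + H)/(2*H) (v(H) = -3 + (H + ⅔)/(H - H/3) = -3 + (⅔ + H)/((2*H/3)) = -3 + (⅔ + H)*(3/(2*H)) = -3 + 3*(⅔ + H)/(2*H))
-1 + ((-1 + 0)*(7 + 6))*v(-2) = -1 + ((-1 + 0)*(7 + 6))*(-3/2 + 1/(-2)) = -1 + (-1*13)*(-3/2 - ½) = -1 - 13*(-2) = -1 + 26 = 25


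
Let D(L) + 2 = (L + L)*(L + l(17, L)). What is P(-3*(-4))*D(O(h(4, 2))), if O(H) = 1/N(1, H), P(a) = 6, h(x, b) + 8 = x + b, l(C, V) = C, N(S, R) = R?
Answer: -111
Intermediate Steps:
h(x, b) = -8 + b + x (h(x, b) = -8 + (x + b) = -8 + (b + x) = -8 + b + x)
O(H) = 1/H
D(L) = -2 + 2*L*(17 + L) (D(L) = -2 + (L + L)*(L + 17) = -2 + (2*L)*(17 + L) = -2 + 2*L*(17 + L))
P(-3*(-4))*D(O(h(4, 2))) = 6*(-2 + 2*(1/(-8 + 2 + 4))**2 + 34/(-8 + 2 + 4)) = 6*(-2 + 2*(1/(-2))**2 + 34/(-2)) = 6*(-2 + 2*(-1/2)**2 + 34*(-1/2)) = 6*(-2 + 2*(1/4) - 17) = 6*(-2 + 1/2 - 17) = 6*(-37/2) = -111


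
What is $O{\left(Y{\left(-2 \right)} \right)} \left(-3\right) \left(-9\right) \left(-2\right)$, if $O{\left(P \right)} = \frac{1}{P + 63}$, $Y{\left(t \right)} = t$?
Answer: $- \frac{54}{61} \approx -0.88525$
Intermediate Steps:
$O{\left(P \right)} = \frac{1}{63 + P}$
$O{\left(Y{\left(-2 \right)} \right)} \left(-3\right) \left(-9\right) \left(-2\right) = \frac{\left(-3\right) \left(-9\right) \left(-2\right)}{63 - 2} = \frac{27 \left(-2\right)}{61} = \frac{1}{61} \left(-54\right) = - \frac{54}{61}$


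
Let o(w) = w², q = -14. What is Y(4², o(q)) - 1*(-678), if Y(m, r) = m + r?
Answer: 890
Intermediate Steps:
Y(4², o(q)) - 1*(-678) = (4² + (-14)²) - 1*(-678) = (16 + 196) + 678 = 212 + 678 = 890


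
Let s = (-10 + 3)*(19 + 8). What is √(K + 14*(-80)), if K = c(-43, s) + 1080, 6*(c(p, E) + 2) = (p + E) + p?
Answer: I*√3162/6 ≈ 9.3719*I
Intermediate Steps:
s = -189 (s = -7*27 = -189)
c(p, E) = -2 + p/3 + E/6 (c(p, E) = -2 + ((p + E) + p)/6 = -2 + ((E + p) + p)/6 = -2 + (E + 2*p)/6 = -2 + (p/3 + E/6) = -2 + p/3 + E/6)
K = 6193/6 (K = (-2 + (⅓)*(-43) + (⅙)*(-189)) + 1080 = (-2 - 43/3 - 63/2) + 1080 = -287/6 + 1080 = 6193/6 ≈ 1032.2)
√(K + 14*(-80)) = √(6193/6 + 14*(-80)) = √(6193/6 - 1120) = √(-527/6) = I*√3162/6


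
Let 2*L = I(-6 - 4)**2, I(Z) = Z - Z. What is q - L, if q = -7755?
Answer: -7755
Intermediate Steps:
I(Z) = 0
L = 0 (L = (1/2)*0**2 = (1/2)*0 = 0)
q - L = -7755 - 1*0 = -7755 + 0 = -7755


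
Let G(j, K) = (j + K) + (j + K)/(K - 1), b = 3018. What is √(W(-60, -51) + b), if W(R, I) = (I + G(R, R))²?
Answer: √117546699/61 ≈ 177.74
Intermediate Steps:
G(j, K) = K + j + (K + j)/(-1 + K) (G(j, K) = (K + j) + (K + j)/(-1 + K) = K + j + (K + j)/(-1 + K))
W(R, I) = (I + 2*R²/(-1 + R))² (W(R, I) = (I + R*(R + R)/(-1 + R))² = (I + R*(2*R)/(-1 + R))² = (I + 2*R²/(-1 + R))²)
√(W(-60, -51) + b) = √((2*(-60)² - 51*(-1 - 60))²/(-1 - 60)² + 3018) = √((2*3600 - 51*(-61))²/(-61)² + 3018) = √((7200 + 3111)²/3721 + 3018) = √((1/3721)*10311² + 3018) = √((1/3721)*106316721 + 3018) = √(106316721/3721 + 3018) = √(117546699/3721) = √117546699/61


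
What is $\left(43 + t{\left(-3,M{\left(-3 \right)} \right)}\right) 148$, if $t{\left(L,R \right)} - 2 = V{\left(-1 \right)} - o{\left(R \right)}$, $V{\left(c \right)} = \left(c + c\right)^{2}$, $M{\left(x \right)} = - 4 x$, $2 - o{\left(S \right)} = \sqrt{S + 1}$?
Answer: $6956 + 148 \sqrt{13} \approx 7489.6$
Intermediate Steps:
$o{\left(S \right)} = 2 - \sqrt{1 + S}$ ($o{\left(S \right)} = 2 - \sqrt{S + 1} = 2 - \sqrt{1 + S}$)
$V{\left(c \right)} = 4 c^{2}$ ($V{\left(c \right)} = \left(2 c\right)^{2} = 4 c^{2}$)
$t{\left(L,R \right)} = 4 + \sqrt{1 + R}$ ($t{\left(L,R \right)} = 2 - \left(2 - 4 - \sqrt{1 + R}\right) = 2 + \left(4 \cdot 1 + \left(-2 + \sqrt{1 + R}\right)\right) = 2 + \left(4 + \left(-2 + \sqrt{1 + R}\right)\right) = 2 + \left(2 + \sqrt{1 + R}\right) = 4 + \sqrt{1 + R}$)
$\left(43 + t{\left(-3,M{\left(-3 \right)} \right)}\right) 148 = \left(43 + \left(4 + \sqrt{1 - -12}\right)\right) 148 = \left(43 + \left(4 + \sqrt{1 + 12}\right)\right) 148 = \left(43 + \left(4 + \sqrt{13}\right)\right) 148 = \left(47 + \sqrt{13}\right) 148 = 6956 + 148 \sqrt{13}$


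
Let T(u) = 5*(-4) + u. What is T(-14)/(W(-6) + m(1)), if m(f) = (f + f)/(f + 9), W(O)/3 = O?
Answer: 170/89 ≈ 1.9101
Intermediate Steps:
W(O) = 3*O
m(f) = 2*f/(9 + f) (m(f) = (2*f)/(9 + f) = 2*f/(9 + f))
T(u) = -20 + u
T(-14)/(W(-6) + m(1)) = (-20 - 14)/(3*(-6) + 2*1/(9 + 1)) = -34/(-18 + 2*1/10) = -34/(-18 + 2*1*(1/10)) = -34/(-18 + 1/5) = -34/(-89/5) = -5/89*(-34) = 170/89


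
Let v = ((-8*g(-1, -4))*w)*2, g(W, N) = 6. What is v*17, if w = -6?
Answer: 9792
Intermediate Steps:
v = 576 (v = (-8*6*(-6))*2 = -48*(-6)*2 = 288*2 = 576)
v*17 = 576*17 = 9792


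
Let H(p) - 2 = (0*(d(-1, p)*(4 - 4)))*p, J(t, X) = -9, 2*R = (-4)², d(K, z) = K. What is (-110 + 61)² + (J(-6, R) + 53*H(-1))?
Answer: 2498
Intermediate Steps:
R = 8 (R = (½)*(-4)² = (½)*16 = 8)
H(p) = 2 (H(p) = 2 + (0*(-(4 - 4)))*p = 2 + (0*(-1*0))*p = 2 + (0*0)*p = 2 + 0*p = 2 + 0 = 2)
(-110 + 61)² + (J(-6, R) + 53*H(-1)) = (-110 + 61)² + (-9 + 53*2) = (-49)² + (-9 + 106) = 2401 + 97 = 2498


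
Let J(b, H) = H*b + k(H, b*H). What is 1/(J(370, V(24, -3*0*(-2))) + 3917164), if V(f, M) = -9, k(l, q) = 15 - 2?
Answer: 1/3913847 ≈ 2.5550e-7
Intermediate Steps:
k(l, q) = 13
J(b, H) = 13 + H*b (J(b, H) = H*b + 13 = 13 + H*b)
1/(J(370, V(24, -3*0*(-2))) + 3917164) = 1/((13 - 9*370) + 3917164) = 1/((13 - 3330) + 3917164) = 1/(-3317 + 3917164) = 1/3913847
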